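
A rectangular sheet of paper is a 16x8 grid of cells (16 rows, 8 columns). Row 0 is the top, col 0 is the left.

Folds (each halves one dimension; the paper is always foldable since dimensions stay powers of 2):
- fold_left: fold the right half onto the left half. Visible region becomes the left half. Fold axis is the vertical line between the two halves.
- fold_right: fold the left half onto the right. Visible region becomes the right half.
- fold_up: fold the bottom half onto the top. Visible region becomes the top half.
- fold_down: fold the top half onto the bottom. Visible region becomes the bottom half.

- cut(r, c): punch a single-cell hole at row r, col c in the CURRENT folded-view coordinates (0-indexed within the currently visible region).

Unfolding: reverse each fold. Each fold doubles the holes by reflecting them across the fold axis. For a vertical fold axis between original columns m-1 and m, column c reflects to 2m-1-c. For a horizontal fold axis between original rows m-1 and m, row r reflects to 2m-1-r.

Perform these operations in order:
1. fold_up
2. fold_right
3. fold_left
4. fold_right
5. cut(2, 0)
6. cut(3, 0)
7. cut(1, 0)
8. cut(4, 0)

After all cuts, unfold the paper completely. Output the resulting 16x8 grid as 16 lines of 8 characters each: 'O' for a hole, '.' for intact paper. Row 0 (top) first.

Answer: ........
OOOOOOOO
OOOOOOOO
OOOOOOOO
OOOOOOOO
........
........
........
........
........
........
OOOOOOOO
OOOOOOOO
OOOOOOOO
OOOOOOOO
........

Derivation:
Op 1 fold_up: fold axis h@8; visible region now rows[0,8) x cols[0,8) = 8x8
Op 2 fold_right: fold axis v@4; visible region now rows[0,8) x cols[4,8) = 8x4
Op 3 fold_left: fold axis v@6; visible region now rows[0,8) x cols[4,6) = 8x2
Op 4 fold_right: fold axis v@5; visible region now rows[0,8) x cols[5,6) = 8x1
Op 5 cut(2, 0): punch at orig (2,5); cuts so far [(2, 5)]; region rows[0,8) x cols[5,6) = 8x1
Op 6 cut(3, 0): punch at orig (3,5); cuts so far [(2, 5), (3, 5)]; region rows[0,8) x cols[5,6) = 8x1
Op 7 cut(1, 0): punch at orig (1,5); cuts so far [(1, 5), (2, 5), (3, 5)]; region rows[0,8) x cols[5,6) = 8x1
Op 8 cut(4, 0): punch at orig (4,5); cuts so far [(1, 5), (2, 5), (3, 5), (4, 5)]; region rows[0,8) x cols[5,6) = 8x1
Unfold 1 (reflect across v@5): 8 holes -> [(1, 4), (1, 5), (2, 4), (2, 5), (3, 4), (3, 5), (4, 4), (4, 5)]
Unfold 2 (reflect across v@6): 16 holes -> [(1, 4), (1, 5), (1, 6), (1, 7), (2, 4), (2, 5), (2, 6), (2, 7), (3, 4), (3, 5), (3, 6), (3, 7), (4, 4), (4, 5), (4, 6), (4, 7)]
Unfold 3 (reflect across v@4): 32 holes -> [(1, 0), (1, 1), (1, 2), (1, 3), (1, 4), (1, 5), (1, 6), (1, 7), (2, 0), (2, 1), (2, 2), (2, 3), (2, 4), (2, 5), (2, 6), (2, 7), (3, 0), (3, 1), (3, 2), (3, 3), (3, 4), (3, 5), (3, 6), (3, 7), (4, 0), (4, 1), (4, 2), (4, 3), (4, 4), (4, 5), (4, 6), (4, 7)]
Unfold 4 (reflect across h@8): 64 holes -> [(1, 0), (1, 1), (1, 2), (1, 3), (1, 4), (1, 5), (1, 6), (1, 7), (2, 0), (2, 1), (2, 2), (2, 3), (2, 4), (2, 5), (2, 6), (2, 7), (3, 0), (3, 1), (3, 2), (3, 3), (3, 4), (3, 5), (3, 6), (3, 7), (4, 0), (4, 1), (4, 2), (4, 3), (4, 4), (4, 5), (4, 6), (4, 7), (11, 0), (11, 1), (11, 2), (11, 3), (11, 4), (11, 5), (11, 6), (11, 7), (12, 0), (12, 1), (12, 2), (12, 3), (12, 4), (12, 5), (12, 6), (12, 7), (13, 0), (13, 1), (13, 2), (13, 3), (13, 4), (13, 5), (13, 6), (13, 7), (14, 0), (14, 1), (14, 2), (14, 3), (14, 4), (14, 5), (14, 6), (14, 7)]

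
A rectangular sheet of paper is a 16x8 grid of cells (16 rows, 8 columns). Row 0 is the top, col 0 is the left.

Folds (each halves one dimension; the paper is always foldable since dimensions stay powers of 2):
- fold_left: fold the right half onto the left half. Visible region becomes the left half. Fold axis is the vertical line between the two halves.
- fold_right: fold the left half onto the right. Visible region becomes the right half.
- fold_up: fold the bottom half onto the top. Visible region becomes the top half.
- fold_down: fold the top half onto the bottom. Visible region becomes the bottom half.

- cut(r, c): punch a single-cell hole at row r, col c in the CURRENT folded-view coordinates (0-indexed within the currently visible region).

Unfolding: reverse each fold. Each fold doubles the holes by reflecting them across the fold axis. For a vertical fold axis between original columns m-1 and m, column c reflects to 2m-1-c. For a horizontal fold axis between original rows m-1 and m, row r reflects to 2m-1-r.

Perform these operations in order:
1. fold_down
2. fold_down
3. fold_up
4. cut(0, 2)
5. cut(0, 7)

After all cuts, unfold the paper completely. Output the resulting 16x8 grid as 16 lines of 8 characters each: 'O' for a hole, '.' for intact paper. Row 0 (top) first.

Op 1 fold_down: fold axis h@8; visible region now rows[8,16) x cols[0,8) = 8x8
Op 2 fold_down: fold axis h@12; visible region now rows[12,16) x cols[0,8) = 4x8
Op 3 fold_up: fold axis h@14; visible region now rows[12,14) x cols[0,8) = 2x8
Op 4 cut(0, 2): punch at orig (12,2); cuts so far [(12, 2)]; region rows[12,14) x cols[0,8) = 2x8
Op 5 cut(0, 7): punch at orig (12,7); cuts so far [(12, 2), (12, 7)]; region rows[12,14) x cols[0,8) = 2x8
Unfold 1 (reflect across h@14): 4 holes -> [(12, 2), (12, 7), (15, 2), (15, 7)]
Unfold 2 (reflect across h@12): 8 holes -> [(8, 2), (8, 7), (11, 2), (11, 7), (12, 2), (12, 7), (15, 2), (15, 7)]
Unfold 3 (reflect across h@8): 16 holes -> [(0, 2), (0, 7), (3, 2), (3, 7), (4, 2), (4, 7), (7, 2), (7, 7), (8, 2), (8, 7), (11, 2), (11, 7), (12, 2), (12, 7), (15, 2), (15, 7)]

Answer: ..O....O
........
........
..O....O
..O....O
........
........
..O....O
..O....O
........
........
..O....O
..O....O
........
........
..O....O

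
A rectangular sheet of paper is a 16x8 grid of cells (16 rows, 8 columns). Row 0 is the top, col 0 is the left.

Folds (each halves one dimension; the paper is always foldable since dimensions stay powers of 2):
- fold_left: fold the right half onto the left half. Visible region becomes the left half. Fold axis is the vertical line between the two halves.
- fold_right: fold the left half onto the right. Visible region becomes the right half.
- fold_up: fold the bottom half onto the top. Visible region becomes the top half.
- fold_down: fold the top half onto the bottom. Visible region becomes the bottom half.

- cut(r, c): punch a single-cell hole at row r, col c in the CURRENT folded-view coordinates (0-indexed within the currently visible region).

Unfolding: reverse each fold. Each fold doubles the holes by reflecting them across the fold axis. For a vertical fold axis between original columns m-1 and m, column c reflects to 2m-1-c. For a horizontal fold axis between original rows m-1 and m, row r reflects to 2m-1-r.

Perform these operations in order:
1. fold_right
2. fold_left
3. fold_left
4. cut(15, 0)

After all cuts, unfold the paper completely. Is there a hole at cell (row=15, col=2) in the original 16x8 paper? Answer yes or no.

Op 1 fold_right: fold axis v@4; visible region now rows[0,16) x cols[4,8) = 16x4
Op 2 fold_left: fold axis v@6; visible region now rows[0,16) x cols[4,6) = 16x2
Op 3 fold_left: fold axis v@5; visible region now rows[0,16) x cols[4,5) = 16x1
Op 4 cut(15, 0): punch at orig (15,4); cuts so far [(15, 4)]; region rows[0,16) x cols[4,5) = 16x1
Unfold 1 (reflect across v@5): 2 holes -> [(15, 4), (15, 5)]
Unfold 2 (reflect across v@6): 4 holes -> [(15, 4), (15, 5), (15, 6), (15, 7)]
Unfold 3 (reflect across v@4): 8 holes -> [(15, 0), (15, 1), (15, 2), (15, 3), (15, 4), (15, 5), (15, 6), (15, 7)]
Holes: [(15, 0), (15, 1), (15, 2), (15, 3), (15, 4), (15, 5), (15, 6), (15, 7)]

Answer: yes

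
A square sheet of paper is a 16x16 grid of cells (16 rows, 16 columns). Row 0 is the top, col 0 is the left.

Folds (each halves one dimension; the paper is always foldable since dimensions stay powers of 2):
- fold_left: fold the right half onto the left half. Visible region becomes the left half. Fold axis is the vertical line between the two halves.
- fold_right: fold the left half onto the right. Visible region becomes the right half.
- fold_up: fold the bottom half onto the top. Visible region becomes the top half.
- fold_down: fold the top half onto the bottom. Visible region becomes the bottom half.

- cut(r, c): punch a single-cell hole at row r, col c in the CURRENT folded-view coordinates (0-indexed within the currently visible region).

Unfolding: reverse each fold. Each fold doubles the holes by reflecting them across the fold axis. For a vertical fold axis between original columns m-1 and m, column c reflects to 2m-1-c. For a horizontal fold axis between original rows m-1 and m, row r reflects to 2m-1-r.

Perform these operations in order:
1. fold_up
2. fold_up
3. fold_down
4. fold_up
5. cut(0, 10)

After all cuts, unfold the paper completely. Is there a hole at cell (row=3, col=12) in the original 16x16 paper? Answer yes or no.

Answer: no

Derivation:
Op 1 fold_up: fold axis h@8; visible region now rows[0,8) x cols[0,16) = 8x16
Op 2 fold_up: fold axis h@4; visible region now rows[0,4) x cols[0,16) = 4x16
Op 3 fold_down: fold axis h@2; visible region now rows[2,4) x cols[0,16) = 2x16
Op 4 fold_up: fold axis h@3; visible region now rows[2,3) x cols[0,16) = 1x16
Op 5 cut(0, 10): punch at orig (2,10); cuts so far [(2, 10)]; region rows[2,3) x cols[0,16) = 1x16
Unfold 1 (reflect across h@3): 2 holes -> [(2, 10), (3, 10)]
Unfold 2 (reflect across h@2): 4 holes -> [(0, 10), (1, 10), (2, 10), (3, 10)]
Unfold 3 (reflect across h@4): 8 holes -> [(0, 10), (1, 10), (2, 10), (3, 10), (4, 10), (5, 10), (6, 10), (7, 10)]
Unfold 4 (reflect across h@8): 16 holes -> [(0, 10), (1, 10), (2, 10), (3, 10), (4, 10), (5, 10), (6, 10), (7, 10), (8, 10), (9, 10), (10, 10), (11, 10), (12, 10), (13, 10), (14, 10), (15, 10)]
Holes: [(0, 10), (1, 10), (2, 10), (3, 10), (4, 10), (5, 10), (6, 10), (7, 10), (8, 10), (9, 10), (10, 10), (11, 10), (12, 10), (13, 10), (14, 10), (15, 10)]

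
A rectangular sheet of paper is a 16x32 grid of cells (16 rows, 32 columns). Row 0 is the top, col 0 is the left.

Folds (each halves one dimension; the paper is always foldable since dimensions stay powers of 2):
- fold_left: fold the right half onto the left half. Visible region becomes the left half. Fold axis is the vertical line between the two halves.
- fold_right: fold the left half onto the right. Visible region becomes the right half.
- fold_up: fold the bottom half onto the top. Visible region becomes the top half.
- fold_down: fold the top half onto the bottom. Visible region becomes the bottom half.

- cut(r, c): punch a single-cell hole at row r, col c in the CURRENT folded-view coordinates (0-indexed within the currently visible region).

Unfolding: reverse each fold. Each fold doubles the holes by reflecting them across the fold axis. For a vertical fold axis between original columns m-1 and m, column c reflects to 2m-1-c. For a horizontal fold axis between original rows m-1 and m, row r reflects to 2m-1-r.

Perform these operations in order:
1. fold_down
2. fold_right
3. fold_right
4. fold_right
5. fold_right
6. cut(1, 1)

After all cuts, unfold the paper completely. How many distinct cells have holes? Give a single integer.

Op 1 fold_down: fold axis h@8; visible region now rows[8,16) x cols[0,32) = 8x32
Op 2 fold_right: fold axis v@16; visible region now rows[8,16) x cols[16,32) = 8x16
Op 3 fold_right: fold axis v@24; visible region now rows[8,16) x cols[24,32) = 8x8
Op 4 fold_right: fold axis v@28; visible region now rows[8,16) x cols[28,32) = 8x4
Op 5 fold_right: fold axis v@30; visible region now rows[8,16) x cols[30,32) = 8x2
Op 6 cut(1, 1): punch at orig (9,31); cuts so far [(9, 31)]; region rows[8,16) x cols[30,32) = 8x2
Unfold 1 (reflect across v@30): 2 holes -> [(9, 28), (9, 31)]
Unfold 2 (reflect across v@28): 4 holes -> [(9, 24), (9, 27), (9, 28), (9, 31)]
Unfold 3 (reflect across v@24): 8 holes -> [(9, 16), (9, 19), (9, 20), (9, 23), (9, 24), (9, 27), (9, 28), (9, 31)]
Unfold 4 (reflect across v@16): 16 holes -> [(9, 0), (9, 3), (9, 4), (9, 7), (9, 8), (9, 11), (9, 12), (9, 15), (9, 16), (9, 19), (9, 20), (9, 23), (9, 24), (9, 27), (9, 28), (9, 31)]
Unfold 5 (reflect across h@8): 32 holes -> [(6, 0), (6, 3), (6, 4), (6, 7), (6, 8), (6, 11), (6, 12), (6, 15), (6, 16), (6, 19), (6, 20), (6, 23), (6, 24), (6, 27), (6, 28), (6, 31), (9, 0), (9, 3), (9, 4), (9, 7), (9, 8), (9, 11), (9, 12), (9, 15), (9, 16), (9, 19), (9, 20), (9, 23), (9, 24), (9, 27), (9, 28), (9, 31)]

Answer: 32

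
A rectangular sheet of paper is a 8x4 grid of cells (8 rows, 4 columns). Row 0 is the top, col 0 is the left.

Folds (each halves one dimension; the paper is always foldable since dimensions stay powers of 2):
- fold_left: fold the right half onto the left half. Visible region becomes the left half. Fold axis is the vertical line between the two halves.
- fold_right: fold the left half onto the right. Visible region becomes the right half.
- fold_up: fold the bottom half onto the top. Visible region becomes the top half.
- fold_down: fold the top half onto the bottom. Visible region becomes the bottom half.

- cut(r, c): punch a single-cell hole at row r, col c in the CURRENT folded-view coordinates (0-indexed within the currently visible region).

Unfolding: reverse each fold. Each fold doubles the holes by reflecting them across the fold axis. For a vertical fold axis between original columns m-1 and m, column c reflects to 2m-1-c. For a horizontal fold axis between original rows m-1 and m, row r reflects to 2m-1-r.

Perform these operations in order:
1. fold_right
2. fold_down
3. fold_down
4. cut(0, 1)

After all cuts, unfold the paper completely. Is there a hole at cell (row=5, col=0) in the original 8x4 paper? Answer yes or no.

Answer: yes

Derivation:
Op 1 fold_right: fold axis v@2; visible region now rows[0,8) x cols[2,4) = 8x2
Op 2 fold_down: fold axis h@4; visible region now rows[4,8) x cols[2,4) = 4x2
Op 3 fold_down: fold axis h@6; visible region now rows[6,8) x cols[2,4) = 2x2
Op 4 cut(0, 1): punch at orig (6,3); cuts so far [(6, 3)]; region rows[6,8) x cols[2,4) = 2x2
Unfold 1 (reflect across h@6): 2 holes -> [(5, 3), (6, 3)]
Unfold 2 (reflect across h@4): 4 holes -> [(1, 3), (2, 3), (5, 3), (6, 3)]
Unfold 3 (reflect across v@2): 8 holes -> [(1, 0), (1, 3), (2, 0), (2, 3), (5, 0), (5, 3), (6, 0), (6, 3)]
Holes: [(1, 0), (1, 3), (2, 0), (2, 3), (5, 0), (5, 3), (6, 0), (6, 3)]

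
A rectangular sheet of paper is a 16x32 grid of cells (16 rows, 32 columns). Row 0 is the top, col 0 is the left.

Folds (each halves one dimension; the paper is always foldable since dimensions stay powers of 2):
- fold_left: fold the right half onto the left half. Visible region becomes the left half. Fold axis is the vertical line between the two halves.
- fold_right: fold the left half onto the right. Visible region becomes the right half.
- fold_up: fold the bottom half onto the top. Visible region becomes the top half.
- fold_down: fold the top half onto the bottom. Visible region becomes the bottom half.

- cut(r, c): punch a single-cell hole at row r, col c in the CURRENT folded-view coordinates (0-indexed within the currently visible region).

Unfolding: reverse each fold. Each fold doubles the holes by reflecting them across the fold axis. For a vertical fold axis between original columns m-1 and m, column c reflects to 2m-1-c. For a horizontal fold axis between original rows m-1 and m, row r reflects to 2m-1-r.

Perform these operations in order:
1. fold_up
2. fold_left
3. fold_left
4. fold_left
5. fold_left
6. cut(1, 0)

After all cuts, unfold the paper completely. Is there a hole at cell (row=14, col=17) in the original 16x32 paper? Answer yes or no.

Answer: no

Derivation:
Op 1 fold_up: fold axis h@8; visible region now rows[0,8) x cols[0,32) = 8x32
Op 2 fold_left: fold axis v@16; visible region now rows[0,8) x cols[0,16) = 8x16
Op 3 fold_left: fold axis v@8; visible region now rows[0,8) x cols[0,8) = 8x8
Op 4 fold_left: fold axis v@4; visible region now rows[0,8) x cols[0,4) = 8x4
Op 5 fold_left: fold axis v@2; visible region now rows[0,8) x cols[0,2) = 8x2
Op 6 cut(1, 0): punch at orig (1,0); cuts so far [(1, 0)]; region rows[0,8) x cols[0,2) = 8x2
Unfold 1 (reflect across v@2): 2 holes -> [(1, 0), (1, 3)]
Unfold 2 (reflect across v@4): 4 holes -> [(1, 0), (1, 3), (1, 4), (1, 7)]
Unfold 3 (reflect across v@8): 8 holes -> [(1, 0), (1, 3), (1, 4), (1, 7), (1, 8), (1, 11), (1, 12), (1, 15)]
Unfold 4 (reflect across v@16): 16 holes -> [(1, 0), (1, 3), (1, 4), (1, 7), (1, 8), (1, 11), (1, 12), (1, 15), (1, 16), (1, 19), (1, 20), (1, 23), (1, 24), (1, 27), (1, 28), (1, 31)]
Unfold 5 (reflect across h@8): 32 holes -> [(1, 0), (1, 3), (1, 4), (1, 7), (1, 8), (1, 11), (1, 12), (1, 15), (1, 16), (1, 19), (1, 20), (1, 23), (1, 24), (1, 27), (1, 28), (1, 31), (14, 0), (14, 3), (14, 4), (14, 7), (14, 8), (14, 11), (14, 12), (14, 15), (14, 16), (14, 19), (14, 20), (14, 23), (14, 24), (14, 27), (14, 28), (14, 31)]
Holes: [(1, 0), (1, 3), (1, 4), (1, 7), (1, 8), (1, 11), (1, 12), (1, 15), (1, 16), (1, 19), (1, 20), (1, 23), (1, 24), (1, 27), (1, 28), (1, 31), (14, 0), (14, 3), (14, 4), (14, 7), (14, 8), (14, 11), (14, 12), (14, 15), (14, 16), (14, 19), (14, 20), (14, 23), (14, 24), (14, 27), (14, 28), (14, 31)]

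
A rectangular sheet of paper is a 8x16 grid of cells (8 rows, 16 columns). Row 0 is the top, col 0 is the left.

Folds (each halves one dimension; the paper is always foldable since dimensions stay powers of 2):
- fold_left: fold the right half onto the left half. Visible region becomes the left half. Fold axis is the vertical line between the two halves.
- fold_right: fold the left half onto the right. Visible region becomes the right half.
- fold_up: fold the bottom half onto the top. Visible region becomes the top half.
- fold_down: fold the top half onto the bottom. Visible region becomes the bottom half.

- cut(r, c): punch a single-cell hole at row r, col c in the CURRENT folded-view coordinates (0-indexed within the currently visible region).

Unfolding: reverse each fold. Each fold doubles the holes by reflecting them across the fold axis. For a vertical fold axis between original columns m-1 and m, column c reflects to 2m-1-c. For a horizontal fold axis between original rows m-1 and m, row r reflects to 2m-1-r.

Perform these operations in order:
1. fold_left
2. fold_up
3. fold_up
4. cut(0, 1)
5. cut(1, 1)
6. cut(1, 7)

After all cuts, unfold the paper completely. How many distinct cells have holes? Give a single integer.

Answer: 24

Derivation:
Op 1 fold_left: fold axis v@8; visible region now rows[0,8) x cols[0,8) = 8x8
Op 2 fold_up: fold axis h@4; visible region now rows[0,4) x cols[0,8) = 4x8
Op 3 fold_up: fold axis h@2; visible region now rows[0,2) x cols[0,8) = 2x8
Op 4 cut(0, 1): punch at orig (0,1); cuts so far [(0, 1)]; region rows[0,2) x cols[0,8) = 2x8
Op 5 cut(1, 1): punch at orig (1,1); cuts so far [(0, 1), (1, 1)]; region rows[0,2) x cols[0,8) = 2x8
Op 6 cut(1, 7): punch at orig (1,7); cuts so far [(0, 1), (1, 1), (1, 7)]; region rows[0,2) x cols[0,8) = 2x8
Unfold 1 (reflect across h@2): 6 holes -> [(0, 1), (1, 1), (1, 7), (2, 1), (2, 7), (3, 1)]
Unfold 2 (reflect across h@4): 12 holes -> [(0, 1), (1, 1), (1, 7), (2, 1), (2, 7), (3, 1), (4, 1), (5, 1), (5, 7), (6, 1), (6, 7), (7, 1)]
Unfold 3 (reflect across v@8): 24 holes -> [(0, 1), (0, 14), (1, 1), (1, 7), (1, 8), (1, 14), (2, 1), (2, 7), (2, 8), (2, 14), (3, 1), (3, 14), (4, 1), (4, 14), (5, 1), (5, 7), (5, 8), (5, 14), (6, 1), (6, 7), (6, 8), (6, 14), (7, 1), (7, 14)]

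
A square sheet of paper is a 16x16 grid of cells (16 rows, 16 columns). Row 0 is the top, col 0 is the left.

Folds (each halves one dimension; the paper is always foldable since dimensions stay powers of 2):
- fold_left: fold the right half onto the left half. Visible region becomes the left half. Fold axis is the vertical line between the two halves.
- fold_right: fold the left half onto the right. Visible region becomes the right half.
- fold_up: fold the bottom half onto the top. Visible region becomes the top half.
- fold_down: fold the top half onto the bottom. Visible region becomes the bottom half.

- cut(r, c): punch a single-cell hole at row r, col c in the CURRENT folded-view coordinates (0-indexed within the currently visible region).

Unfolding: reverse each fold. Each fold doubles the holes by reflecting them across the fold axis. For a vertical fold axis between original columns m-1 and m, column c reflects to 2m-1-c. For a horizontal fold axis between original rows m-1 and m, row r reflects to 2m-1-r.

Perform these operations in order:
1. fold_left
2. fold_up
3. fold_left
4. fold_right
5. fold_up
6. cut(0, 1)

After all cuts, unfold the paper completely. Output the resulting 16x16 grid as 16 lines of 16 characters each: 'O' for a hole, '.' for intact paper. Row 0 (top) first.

Op 1 fold_left: fold axis v@8; visible region now rows[0,16) x cols[0,8) = 16x8
Op 2 fold_up: fold axis h@8; visible region now rows[0,8) x cols[0,8) = 8x8
Op 3 fold_left: fold axis v@4; visible region now rows[0,8) x cols[0,4) = 8x4
Op 4 fold_right: fold axis v@2; visible region now rows[0,8) x cols[2,4) = 8x2
Op 5 fold_up: fold axis h@4; visible region now rows[0,4) x cols[2,4) = 4x2
Op 6 cut(0, 1): punch at orig (0,3); cuts so far [(0, 3)]; region rows[0,4) x cols[2,4) = 4x2
Unfold 1 (reflect across h@4): 2 holes -> [(0, 3), (7, 3)]
Unfold 2 (reflect across v@2): 4 holes -> [(0, 0), (0, 3), (7, 0), (7, 3)]
Unfold 3 (reflect across v@4): 8 holes -> [(0, 0), (0, 3), (0, 4), (0, 7), (7, 0), (7, 3), (7, 4), (7, 7)]
Unfold 4 (reflect across h@8): 16 holes -> [(0, 0), (0, 3), (0, 4), (0, 7), (7, 0), (7, 3), (7, 4), (7, 7), (8, 0), (8, 3), (8, 4), (8, 7), (15, 0), (15, 3), (15, 4), (15, 7)]
Unfold 5 (reflect across v@8): 32 holes -> [(0, 0), (0, 3), (0, 4), (0, 7), (0, 8), (0, 11), (0, 12), (0, 15), (7, 0), (7, 3), (7, 4), (7, 7), (7, 8), (7, 11), (7, 12), (7, 15), (8, 0), (8, 3), (8, 4), (8, 7), (8, 8), (8, 11), (8, 12), (8, 15), (15, 0), (15, 3), (15, 4), (15, 7), (15, 8), (15, 11), (15, 12), (15, 15)]

Answer: O..OO..OO..OO..O
................
................
................
................
................
................
O..OO..OO..OO..O
O..OO..OO..OO..O
................
................
................
................
................
................
O..OO..OO..OO..O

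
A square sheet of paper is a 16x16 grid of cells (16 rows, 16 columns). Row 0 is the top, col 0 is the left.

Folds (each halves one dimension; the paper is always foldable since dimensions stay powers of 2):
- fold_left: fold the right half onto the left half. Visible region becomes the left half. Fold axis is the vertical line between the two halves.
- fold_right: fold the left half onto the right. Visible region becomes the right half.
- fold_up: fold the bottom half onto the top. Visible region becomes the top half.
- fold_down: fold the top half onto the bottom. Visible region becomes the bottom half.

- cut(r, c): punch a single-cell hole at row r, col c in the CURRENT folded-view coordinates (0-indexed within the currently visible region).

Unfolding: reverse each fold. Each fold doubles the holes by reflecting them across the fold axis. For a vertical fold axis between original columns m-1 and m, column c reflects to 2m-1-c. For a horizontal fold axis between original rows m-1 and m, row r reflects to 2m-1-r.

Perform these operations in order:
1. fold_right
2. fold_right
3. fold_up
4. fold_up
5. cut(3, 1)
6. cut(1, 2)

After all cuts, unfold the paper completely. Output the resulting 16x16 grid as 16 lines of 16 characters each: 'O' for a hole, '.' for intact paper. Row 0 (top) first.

Op 1 fold_right: fold axis v@8; visible region now rows[0,16) x cols[8,16) = 16x8
Op 2 fold_right: fold axis v@12; visible region now rows[0,16) x cols[12,16) = 16x4
Op 3 fold_up: fold axis h@8; visible region now rows[0,8) x cols[12,16) = 8x4
Op 4 fold_up: fold axis h@4; visible region now rows[0,4) x cols[12,16) = 4x4
Op 5 cut(3, 1): punch at orig (3,13); cuts so far [(3, 13)]; region rows[0,4) x cols[12,16) = 4x4
Op 6 cut(1, 2): punch at orig (1,14); cuts so far [(1, 14), (3, 13)]; region rows[0,4) x cols[12,16) = 4x4
Unfold 1 (reflect across h@4): 4 holes -> [(1, 14), (3, 13), (4, 13), (6, 14)]
Unfold 2 (reflect across h@8): 8 holes -> [(1, 14), (3, 13), (4, 13), (6, 14), (9, 14), (11, 13), (12, 13), (14, 14)]
Unfold 3 (reflect across v@12): 16 holes -> [(1, 9), (1, 14), (3, 10), (3, 13), (4, 10), (4, 13), (6, 9), (6, 14), (9, 9), (9, 14), (11, 10), (11, 13), (12, 10), (12, 13), (14, 9), (14, 14)]
Unfold 4 (reflect across v@8): 32 holes -> [(1, 1), (1, 6), (1, 9), (1, 14), (3, 2), (3, 5), (3, 10), (3, 13), (4, 2), (4, 5), (4, 10), (4, 13), (6, 1), (6, 6), (6, 9), (6, 14), (9, 1), (9, 6), (9, 9), (9, 14), (11, 2), (11, 5), (11, 10), (11, 13), (12, 2), (12, 5), (12, 10), (12, 13), (14, 1), (14, 6), (14, 9), (14, 14)]

Answer: ................
.O....O..O....O.
................
..O..O....O..O..
..O..O....O..O..
................
.O....O..O....O.
................
................
.O....O..O....O.
................
..O..O....O..O..
..O..O....O..O..
................
.O....O..O....O.
................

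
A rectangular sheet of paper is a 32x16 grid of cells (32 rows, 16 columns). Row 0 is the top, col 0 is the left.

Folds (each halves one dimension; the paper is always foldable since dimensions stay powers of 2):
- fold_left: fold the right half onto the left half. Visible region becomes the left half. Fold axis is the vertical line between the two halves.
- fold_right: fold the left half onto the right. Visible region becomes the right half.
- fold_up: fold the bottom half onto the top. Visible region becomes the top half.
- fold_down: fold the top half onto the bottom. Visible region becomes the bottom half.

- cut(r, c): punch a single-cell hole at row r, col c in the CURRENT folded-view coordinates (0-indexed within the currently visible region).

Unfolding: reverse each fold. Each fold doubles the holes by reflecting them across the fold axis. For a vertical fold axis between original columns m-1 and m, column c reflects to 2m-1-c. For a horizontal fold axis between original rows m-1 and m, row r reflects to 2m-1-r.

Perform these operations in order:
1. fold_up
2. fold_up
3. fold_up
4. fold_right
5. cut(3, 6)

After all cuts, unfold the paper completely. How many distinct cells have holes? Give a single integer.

Op 1 fold_up: fold axis h@16; visible region now rows[0,16) x cols[0,16) = 16x16
Op 2 fold_up: fold axis h@8; visible region now rows[0,8) x cols[0,16) = 8x16
Op 3 fold_up: fold axis h@4; visible region now rows[0,4) x cols[0,16) = 4x16
Op 4 fold_right: fold axis v@8; visible region now rows[0,4) x cols[8,16) = 4x8
Op 5 cut(3, 6): punch at orig (3,14); cuts so far [(3, 14)]; region rows[0,4) x cols[8,16) = 4x8
Unfold 1 (reflect across v@8): 2 holes -> [(3, 1), (3, 14)]
Unfold 2 (reflect across h@4): 4 holes -> [(3, 1), (3, 14), (4, 1), (4, 14)]
Unfold 3 (reflect across h@8): 8 holes -> [(3, 1), (3, 14), (4, 1), (4, 14), (11, 1), (11, 14), (12, 1), (12, 14)]
Unfold 4 (reflect across h@16): 16 holes -> [(3, 1), (3, 14), (4, 1), (4, 14), (11, 1), (11, 14), (12, 1), (12, 14), (19, 1), (19, 14), (20, 1), (20, 14), (27, 1), (27, 14), (28, 1), (28, 14)]

Answer: 16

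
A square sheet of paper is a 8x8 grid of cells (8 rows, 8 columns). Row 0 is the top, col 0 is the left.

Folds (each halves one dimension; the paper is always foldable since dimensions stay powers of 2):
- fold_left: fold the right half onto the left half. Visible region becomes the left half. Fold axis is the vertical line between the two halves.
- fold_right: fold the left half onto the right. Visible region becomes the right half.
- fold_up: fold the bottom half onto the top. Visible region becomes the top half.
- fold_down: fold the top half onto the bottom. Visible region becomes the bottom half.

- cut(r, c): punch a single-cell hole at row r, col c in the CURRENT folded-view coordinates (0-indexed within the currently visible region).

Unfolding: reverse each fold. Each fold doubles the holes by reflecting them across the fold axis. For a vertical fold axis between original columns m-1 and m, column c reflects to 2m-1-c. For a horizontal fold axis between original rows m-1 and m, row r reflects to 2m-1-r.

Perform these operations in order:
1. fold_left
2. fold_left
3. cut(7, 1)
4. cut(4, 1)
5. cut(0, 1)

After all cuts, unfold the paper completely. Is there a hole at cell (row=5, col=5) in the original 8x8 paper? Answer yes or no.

Answer: no

Derivation:
Op 1 fold_left: fold axis v@4; visible region now rows[0,8) x cols[0,4) = 8x4
Op 2 fold_left: fold axis v@2; visible region now rows[0,8) x cols[0,2) = 8x2
Op 3 cut(7, 1): punch at orig (7,1); cuts so far [(7, 1)]; region rows[0,8) x cols[0,2) = 8x2
Op 4 cut(4, 1): punch at orig (4,1); cuts so far [(4, 1), (7, 1)]; region rows[0,8) x cols[0,2) = 8x2
Op 5 cut(0, 1): punch at orig (0,1); cuts so far [(0, 1), (4, 1), (7, 1)]; region rows[0,8) x cols[0,2) = 8x2
Unfold 1 (reflect across v@2): 6 holes -> [(0, 1), (0, 2), (4, 1), (4, 2), (7, 1), (7, 2)]
Unfold 2 (reflect across v@4): 12 holes -> [(0, 1), (0, 2), (0, 5), (0, 6), (4, 1), (4, 2), (4, 5), (4, 6), (7, 1), (7, 2), (7, 5), (7, 6)]
Holes: [(0, 1), (0, 2), (0, 5), (0, 6), (4, 1), (4, 2), (4, 5), (4, 6), (7, 1), (7, 2), (7, 5), (7, 6)]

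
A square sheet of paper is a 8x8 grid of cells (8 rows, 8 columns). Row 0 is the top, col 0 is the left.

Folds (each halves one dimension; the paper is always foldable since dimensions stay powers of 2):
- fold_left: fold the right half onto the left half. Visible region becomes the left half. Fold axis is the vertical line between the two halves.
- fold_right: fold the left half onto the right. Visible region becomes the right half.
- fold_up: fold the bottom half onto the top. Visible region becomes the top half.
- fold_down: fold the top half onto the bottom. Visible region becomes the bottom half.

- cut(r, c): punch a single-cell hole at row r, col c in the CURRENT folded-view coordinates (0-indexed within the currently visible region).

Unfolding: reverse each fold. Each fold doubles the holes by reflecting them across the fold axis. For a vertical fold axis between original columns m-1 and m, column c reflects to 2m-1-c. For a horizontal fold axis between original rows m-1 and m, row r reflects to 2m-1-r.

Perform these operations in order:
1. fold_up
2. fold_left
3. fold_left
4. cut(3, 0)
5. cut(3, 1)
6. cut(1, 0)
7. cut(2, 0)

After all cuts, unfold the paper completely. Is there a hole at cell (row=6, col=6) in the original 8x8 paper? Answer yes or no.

Op 1 fold_up: fold axis h@4; visible region now rows[0,4) x cols[0,8) = 4x8
Op 2 fold_left: fold axis v@4; visible region now rows[0,4) x cols[0,4) = 4x4
Op 3 fold_left: fold axis v@2; visible region now rows[0,4) x cols[0,2) = 4x2
Op 4 cut(3, 0): punch at orig (3,0); cuts so far [(3, 0)]; region rows[0,4) x cols[0,2) = 4x2
Op 5 cut(3, 1): punch at orig (3,1); cuts so far [(3, 0), (3, 1)]; region rows[0,4) x cols[0,2) = 4x2
Op 6 cut(1, 0): punch at orig (1,0); cuts so far [(1, 0), (3, 0), (3, 1)]; region rows[0,4) x cols[0,2) = 4x2
Op 7 cut(2, 0): punch at orig (2,0); cuts so far [(1, 0), (2, 0), (3, 0), (3, 1)]; region rows[0,4) x cols[0,2) = 4x2
Unfold 1 (reflect across v@2): 8 holes -> [(1, 0), (1, 3), (2, 0), (2, 3), (3, 0), (3, 1), (3, 2), (3, 3)]
Unfold 2 (reflect across v@4): 16 holes -> [(1, 0), (1, 3), (1, 4), (1, 7), (2, 0), (2, 3), (2, 4), (2, 7), (3, 0), (3, 1), (3, 2), (3, 3), (3, 4), (3, 5), (3, 6), (3, 7)]
Unfold 3 (reflect across h@4): 32 holes -> [(1, 0), (1, 3), (1, 4), (1, 7), (2, 0), (2, 3), (2, 4), (2, 7), (3, 0), (3, 1), (3, 2), (3, 3), (3, 4), (3, 5), (3, 6), (3, 7), (4, 0), (4, 1), (4, 2), (4, 3), (4, 4), (4, 5), (4, 6), (4, 7), (5, 0), (5, 3), (5, 4), (5, 7), (6, 0), (6, 3), (6, 4), (6, 7)]
Holes: [(1, 0), (1, 3), (1, 4), (1, 7), (2, 0), (2, 3), (2, 4), (2, 7), (3, 0), (3, 1), (3, 2), (3, 3), (3, 4), (3, 5), (3, 6), (3, 7), (4, 0), (4, 1), (4, 2), (4, 3), (4, 4), (4, 5), (4, 6), (4, 7), (5, 0), (5, 3), (5, 4), (5, 7), (6, 0), (6, 3), (6, 4), (6, 7)]

Answer: no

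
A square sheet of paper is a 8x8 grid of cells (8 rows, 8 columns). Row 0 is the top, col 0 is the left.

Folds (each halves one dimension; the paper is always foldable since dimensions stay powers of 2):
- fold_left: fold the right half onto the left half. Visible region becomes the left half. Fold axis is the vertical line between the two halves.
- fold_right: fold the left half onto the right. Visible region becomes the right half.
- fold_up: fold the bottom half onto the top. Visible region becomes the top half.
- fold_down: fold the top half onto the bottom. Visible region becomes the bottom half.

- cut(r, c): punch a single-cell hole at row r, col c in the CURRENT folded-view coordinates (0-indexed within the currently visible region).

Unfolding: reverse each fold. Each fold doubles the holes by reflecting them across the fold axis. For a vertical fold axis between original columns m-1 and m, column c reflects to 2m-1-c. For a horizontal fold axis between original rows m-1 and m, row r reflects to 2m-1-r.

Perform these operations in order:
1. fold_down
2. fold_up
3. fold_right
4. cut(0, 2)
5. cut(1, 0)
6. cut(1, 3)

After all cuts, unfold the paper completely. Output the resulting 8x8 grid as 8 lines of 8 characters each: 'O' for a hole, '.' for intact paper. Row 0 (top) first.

Answer: .O....O.
O..OO..O
O..OO..O
.O....O.
.O....O.
O..OO..O
O..OO..O
.O....O.

Derivation:
Op 1 fold_down: fold axis h@4; visible region now rows[4,8) x cols[0,8) = 4x8
Op 2 fold_up: fold axis h@6; visible region now rows[4,6) x cols[0,8) = 2x8
Op 3 fold_right: fold axis v@4; visible region now rows[4,6) x cols[4,8) = 2x4
Op 4 cut(0, 2): punch at orig (4,6); cuts so far [(4, 6)]; region rows[4,6) x cols[4,8) = 2x4
Op 5 cut(1, 0): punch at orig (5,4); cuts so far [(4, 6), (5, 4)]; region rows[4,6) x cols[4,8) = 2x4
Op 6 cut(1, 3): punch at orig (5,7); cuts so far [(4, 6), (5, 4), (5, 7)]; region rows[4,6) x cols[4,8) = 2x4
Unfold 1 (reflect across v@4): 6 holes -> [(4, 1), (4, 6), (5, 0), (5, 3), (5, 4), (5, 7)]
Unfold 2 (reflect across h@6): 12 holes -> [(4, 1), (4, 6), (5, 0), (5, 3), (5, 4), (5, 7), (6, 0), (6, 3), (6, 4), (6, 7), (7, 1), (7, 6)]
Unfold 3 (reflect across h@4): 24 holes -> [(0, 1), (0, 6), (1, 0), (1, 3), (1, 4), (1, 7), (2, 0), (2, 3), (2, 4), (2, 7), (3, 1), (3, 6), (4, 1), (4, 6), (5, 0), (5, 3), (5, 4), (5, 7), (6, 0), (6, 3), (6, 4), (6, 7), (7, 1), (7, 6)]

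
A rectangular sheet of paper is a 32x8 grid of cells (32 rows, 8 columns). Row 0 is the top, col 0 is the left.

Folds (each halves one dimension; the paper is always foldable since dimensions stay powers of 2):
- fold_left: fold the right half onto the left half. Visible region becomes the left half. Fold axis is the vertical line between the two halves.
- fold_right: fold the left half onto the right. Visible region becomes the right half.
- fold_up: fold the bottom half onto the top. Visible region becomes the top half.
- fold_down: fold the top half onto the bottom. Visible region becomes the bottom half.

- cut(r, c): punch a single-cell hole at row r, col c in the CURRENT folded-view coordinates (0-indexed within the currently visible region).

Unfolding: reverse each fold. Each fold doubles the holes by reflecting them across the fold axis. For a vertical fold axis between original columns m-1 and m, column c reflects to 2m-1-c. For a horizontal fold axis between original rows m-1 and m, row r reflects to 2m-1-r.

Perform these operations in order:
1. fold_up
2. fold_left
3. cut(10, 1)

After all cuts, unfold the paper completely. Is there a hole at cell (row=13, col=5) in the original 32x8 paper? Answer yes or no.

Answer: no

Derivation:
Op 1 fold_up: fold axis h@16; visible region now rows[0,16) x cols[0,8) = 16x8
Op 2 fold_left: fold axis v@4; visible region now rows[0,16) x cols[0,4) = 16x4
Op 3 cut(10, 1): punch at orig (10,1); cuts so far [(10, 1)]; region rows[0,16) x cols[0,4) = 16x4
Unfold 1 (reflect across v@4): 2 holes -> [(10, 1), (10, 6)]
Unfold 2 (reflect across h@16): 4 holes -> [(10, 1), (10, 6), (21, 1), (21, 6)]
Holes: [(10, 1), (10, 6), (21, 1), (21, 6)]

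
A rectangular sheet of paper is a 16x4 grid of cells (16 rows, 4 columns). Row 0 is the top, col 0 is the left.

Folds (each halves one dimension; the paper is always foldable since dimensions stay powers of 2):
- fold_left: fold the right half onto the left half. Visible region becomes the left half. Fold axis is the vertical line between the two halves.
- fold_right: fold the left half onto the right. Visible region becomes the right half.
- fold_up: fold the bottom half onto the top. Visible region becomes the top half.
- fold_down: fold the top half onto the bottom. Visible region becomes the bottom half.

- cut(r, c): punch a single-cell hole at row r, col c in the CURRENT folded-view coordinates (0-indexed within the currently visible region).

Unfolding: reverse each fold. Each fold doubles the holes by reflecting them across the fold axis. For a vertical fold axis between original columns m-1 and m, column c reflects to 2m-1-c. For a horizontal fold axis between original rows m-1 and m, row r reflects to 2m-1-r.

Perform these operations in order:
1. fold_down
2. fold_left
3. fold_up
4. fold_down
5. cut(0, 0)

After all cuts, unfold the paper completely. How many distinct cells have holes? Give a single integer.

Op 1 fold_down: fold axis h@8; visible region now rows[8,16) x cols[0,4) = 8x4
Op 2 fold_left: fold axis v@2; visible region now rows[8,16) x cols[0,2) = 8x2
Op 3 fold_up: fold axis h@12; visible region now rows[8,12) x cols[0,2) = 4x2
Op 4 fold_down: fold axis h@10; visible region now rows[10,12) x cols[0,2) = 2x2
Op 5 cut(0, 0): punch at orig (10,0); cuts so far [(10, 0)]; region rows[10,12) x cols[0,2) = 2x2
Unfold 1 (reflect across h@10): 2 holes -> [(9, 0), (10, 0)]
Unfold 2 (reflect across h@12): 4 holes -> [(9, 0), (10, 0), (13, 0), (14, 0)]
Unfold 3 (reflect across v@2): 8 holes -> [(9, 0), (9, 3), (10, 0), (10, 3), (13, 0), (13, 3), (14, 0), (14, 3)]
Unfold 4 (reflect across h@8): 16 holes -> [(1, 0), (1, 3), (2, 0), (2, 3), (5, 0), (5, 3), (6, 0), (6, 3), (9, 0), (9, 3), (10, 0), (10, 3), (13, 0), (13, 3), (14, 0), (14, 3)]

Answer: 16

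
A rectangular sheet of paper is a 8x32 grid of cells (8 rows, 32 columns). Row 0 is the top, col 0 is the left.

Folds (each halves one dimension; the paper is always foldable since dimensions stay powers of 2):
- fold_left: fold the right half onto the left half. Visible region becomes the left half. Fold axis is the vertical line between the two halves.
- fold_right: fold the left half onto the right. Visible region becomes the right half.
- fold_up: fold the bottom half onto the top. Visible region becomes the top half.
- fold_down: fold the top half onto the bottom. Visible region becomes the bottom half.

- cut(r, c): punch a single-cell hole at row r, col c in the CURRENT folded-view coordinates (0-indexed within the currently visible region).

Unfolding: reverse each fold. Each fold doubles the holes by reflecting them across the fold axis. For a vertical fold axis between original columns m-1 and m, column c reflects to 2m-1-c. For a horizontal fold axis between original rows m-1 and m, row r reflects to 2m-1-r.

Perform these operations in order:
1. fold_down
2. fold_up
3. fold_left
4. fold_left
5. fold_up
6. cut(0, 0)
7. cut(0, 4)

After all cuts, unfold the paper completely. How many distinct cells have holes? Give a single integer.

Answer: 64

Derivation:
Op 1 fold_down: fold axis h@4; visible region now rows[4,8) x cols[0,32) = 4x32
Op 2 fold_up: fold axis h@6; visible region now rows[4,6) x cols[0,32) = 2x32
Op 3 fold_left: fold axis v@16; visible region now rows[4,6) x cols[0,16) = 2x16
Op 4 fold_left: fold axis v@8; visible region now rows[4,6) x cols[0,8) = 2x8
Op 5 fold_up: fold axis h@5; visible region now rows[4,5) x cols[0,8) = 1x8
Op 6 cut(0, 0): punch at orig (4,0); cuts so far [(4, 0)]; region rows[4,5) x cols[0,8) = 1x8
Op 7 cut(0, 4): punch at orig (4,4); cuts so far [(4, 0), (4, 4)]; region rows[4,5) x cols[0,8) = 1x8
Unfold 1 (reflect across h@5): 4 holes -> [(4, 0), (4, 4), (5, 0), (5, 4)]
Unfold 2 (reflect across v@8): 8 holes -> [(4, 0), (4, 4), (4, 11), (4, 15), (5, 0), (5, 4), (5, 11), (5, 15)]
Unfold 3 (reflect across v@16): 16 holes -> [(4, 0), (4, 4), (4, 11), (4, 15), (4, 16), (4, 20), (4, 27), (4, 31), (5, 0), (5, 4), (5, 11), (5, 15), (5, 16), (5, 20), (5, 27), (5, 31)]
Unfold 4 (reflect across h@6): 32 holes -> [(4, 0), (4, 4), (4, 11), (4, 15), (4, 16), (4, 20), (4, 27), (4, 31), (5, 0), (5, 4), (5, 11), (5, 15), (5, 16), (5, 20), (5, 27), (5, 31), (6, 0), (6, 4), (6, 11), (6, 15), (6, 16), (6, 20), (6, 27), (6, 31), (7, 0), (7, 4), (7, 11), (7, 15), (7, 16), (7, 20), (7, 27), (7, 31)]
Unfold 5 (reflect across h@4): 64 holes -> [(0, 0), (0, 4), (0, 11), (0, 15), (0, 16), (0, 20), (0, 27), (0, 31), (1, 0), (1, 4), (1, 11), (1, 15), (1, 16), (1, 20), (1, 27), (1, 31), (2, 0), (2, 4), (2, 11), (2, 15), (2, 16), (2, 20), (2, 27), (2, 31), (3, 0), (3, 4), (3, 11), (3, 15), (3, 16), (3, 20), (3, 27), (3, 31), (4, 0), (4, 4), (4, 11), (4, 15), (4, 16), (4, 20), (4, 27), (4, 31), (5, 0), (5, 4), (5, 11), (5, 15), (5, 16), (5, 20), (5, 27), (5, 31), (6, 0), (6, 4), (6, 11), (6, 15), (6, 16), (6, 20), (6, 27), (6, 31), (7, 0), (7, 4), (7, 11), (7, 15), (7, 16), (7, 20), (7, 27), (7, 31)]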